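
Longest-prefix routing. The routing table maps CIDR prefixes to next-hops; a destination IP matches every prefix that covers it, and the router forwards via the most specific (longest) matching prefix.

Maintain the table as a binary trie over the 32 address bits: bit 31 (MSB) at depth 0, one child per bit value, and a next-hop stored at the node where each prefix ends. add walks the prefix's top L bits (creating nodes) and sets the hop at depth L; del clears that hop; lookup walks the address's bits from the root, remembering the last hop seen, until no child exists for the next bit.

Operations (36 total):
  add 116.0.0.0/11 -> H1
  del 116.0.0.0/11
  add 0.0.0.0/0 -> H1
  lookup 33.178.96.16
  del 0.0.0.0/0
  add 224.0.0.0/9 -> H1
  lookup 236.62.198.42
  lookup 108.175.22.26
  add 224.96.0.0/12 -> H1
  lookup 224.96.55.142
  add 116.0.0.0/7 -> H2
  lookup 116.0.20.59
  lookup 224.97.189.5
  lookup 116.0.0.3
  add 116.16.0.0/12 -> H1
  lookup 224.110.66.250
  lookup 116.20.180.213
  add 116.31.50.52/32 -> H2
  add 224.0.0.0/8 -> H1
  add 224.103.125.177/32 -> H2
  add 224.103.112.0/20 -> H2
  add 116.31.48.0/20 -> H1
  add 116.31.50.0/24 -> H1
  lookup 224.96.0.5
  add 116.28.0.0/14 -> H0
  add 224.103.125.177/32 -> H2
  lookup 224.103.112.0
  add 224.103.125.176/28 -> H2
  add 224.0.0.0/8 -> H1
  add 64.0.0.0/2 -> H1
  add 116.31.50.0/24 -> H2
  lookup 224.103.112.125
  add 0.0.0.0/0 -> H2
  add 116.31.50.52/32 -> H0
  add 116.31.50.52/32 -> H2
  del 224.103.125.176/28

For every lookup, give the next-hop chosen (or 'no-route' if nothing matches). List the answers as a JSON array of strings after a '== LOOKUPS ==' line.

Process each operation:
  + 116.0.0.0/11 (H1) depth=11
  del 116.0.0.0/11 (clear depth 11)
  + 0.0.0.0/0 (H1) depth=0
  lookup 33.178.96.16: bits 0 walk d0:H1→d1:- -> H1
  del 0.0.0.0/0 (clear depth 0)
  + 224.0.0.0/9 (H1) depth=9
  lookup 236.62.198.42: bits 1110 walk d0:-→d1:-→d2:-→d3:-→d4:- -> no-route
  lookup 108.175.22.26: bits 011 walk d0:-→d1:-→d2:-→d3:- -> no-route
  + 224.96.0.0/12 (H1) depth=12
  lookup 224.96.55.142: bits 111000000110 walk d0:-→d1:-→d2:-→d3:-→d4:-→d5:-→d6:-→d7:-→d8:-→d9:H1→d10:-→d11:-→d12:H1 -> H1
  + 116.0.0.0/7 (H2) depth=7
  lookup 116.0.20.59: bits 01110100000 walk d0:-→d1:-→d2:-→d3:-→d4:-→d5:-→d6:-→d7:H2→d8:-→d9:-→d10:-→d11:- -> H2
  lookup 224.97.189.5: bits 111000000110 walk d0:-→d1:-→d2:-→d3:-→d4:-→d5:-→d6:-→d7:-→d8:-→d9:H1→d10:-→d11:-→d12:H1 -> H1
  lookup 116.0.0.3: bits 01110100000 walk d0:-→d1:-→d2:-→d3:-→d4:-→d5:-→d6:-→d7:H2→d8:-→d9:-→d10:-→d11:- -> H2
  + 116.16.0.0/12 (H1) depth=12
  lookup 224.110.66.250: bits 111000000110 walk d0:-→d1:-→d2:-→d3:-→d4:-→d5:-→d6:-→d7:-→d8:-→d9:H1→d10:-→d11:-→d12:H1 -> H1
  lookup 116.20.180.213: bits 011101000001 walk d0:-→d1:-→d2:-→d3:-→d4:-→d5:-→d6:-→d7:H2→d8:-→d9:-→d10:-→d11:-→d12:H1 -> H1
  + 116.31.50.52/32 (H2) depth=32
  + 224.0.0.0/8 (H1) depth=8
  + 224.103.125.177/32 (H2) depth=32
  + 224.103.112.0/20 (H2) depth=20
  + 116.31.48.0/20 (H1) depth=20
  + 116.31.50.0/24 (H1) depth=24
  lookup 224.96.0.5: bits 1110000001100 walk d0:-→d1:-→d2:-→d3:-→d4:-→d5:-→d6:-→d7:-→d8:H1→d9:H1→d10:-→d11:-→d12:H1→d13:- -> H1
  + 116.28.0.0/14 (H0) depth=14
  + 224.103.125.177/32 (H2) depth=32
  lookup 224.103.112.0: bits 11100000011001110111 walk d0:-→d1:-→d2:-→d3:-→d4:-→d5:-→d6:-→d7:-→d8:H1→d9:H1→d10:-→d11:-→d12:H1→d13:-→d14:-→d15:-→d16:-→d17:-→d18:-→d19:-→d20:H2 -> H2
  + 224.103.125.176/28 (H2) depth=28
  + 224.0.0.0/8 (H1) depth=8
  + 64.0.0.0/2 (H1) depth=2
  + 116.31.50.0/24 (H2) depth=24
  lookup 224.103.112.125: bits 11100000011001110111 walk d0:-→d1:-→d2:-→d3:-→d4:-→d5:-→d6:-→d7:-→d8:H1→d9:H1→d10:-→d11:-→d12:H1→d13:-→d14:-→d15:-→d16:-→d17:-→d18:-→d19:-→d20:H2 -> H2
  + 0.0.0.0/0 (H2) depth=0
  + 116.31.50.52/32 (H0) depth=32
  + 116.31.50.52/32 (H2) depth=32
  del 224.103.125.176/28 (clear depth 28)

== LOOKUPS ==
["H1","no-route","no-route","H1","H2","H1","H2","H1","H1","H1","H2","H2"]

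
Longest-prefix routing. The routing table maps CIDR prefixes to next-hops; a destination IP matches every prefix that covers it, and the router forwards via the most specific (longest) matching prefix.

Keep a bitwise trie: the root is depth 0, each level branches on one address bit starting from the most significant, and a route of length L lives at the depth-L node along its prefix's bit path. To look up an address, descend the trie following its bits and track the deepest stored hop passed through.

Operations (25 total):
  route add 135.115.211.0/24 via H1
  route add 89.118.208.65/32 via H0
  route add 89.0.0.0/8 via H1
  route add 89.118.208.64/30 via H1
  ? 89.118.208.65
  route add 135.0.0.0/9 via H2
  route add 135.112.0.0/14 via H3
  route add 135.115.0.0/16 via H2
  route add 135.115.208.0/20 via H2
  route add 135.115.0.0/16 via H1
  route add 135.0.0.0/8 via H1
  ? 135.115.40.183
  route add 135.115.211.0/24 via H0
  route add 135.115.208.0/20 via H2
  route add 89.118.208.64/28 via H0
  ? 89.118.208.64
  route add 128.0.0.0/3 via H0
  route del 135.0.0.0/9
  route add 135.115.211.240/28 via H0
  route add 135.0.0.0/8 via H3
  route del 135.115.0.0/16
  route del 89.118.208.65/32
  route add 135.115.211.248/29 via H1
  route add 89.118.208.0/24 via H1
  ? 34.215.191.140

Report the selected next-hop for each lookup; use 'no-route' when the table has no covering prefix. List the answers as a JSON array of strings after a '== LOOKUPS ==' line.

Apply in order:
  add 135.115.211.0/24 -> H1 at depth 24
  add 89.118.208.65/32 -> H0 at depth 32
  add 89.0.0.0/8 -> H1 at depth 8
  add 89.118.208.64/30 -> H1 at depth 30
  lookup 89.118.208.65: bits 01011001011101101101000001000001 walk d0:-→d1:-→d2:-→d3:-→d4:-→d5:-→d6:-→d7:-→d8:H1→d9:-→d10:-→d11:-→d12:-→d13:-→d14:-→d15:-→d16:-→d17:-→d18:-→d19:-→d20:-→d21:-→d22:-→d23:-→d24:-→d25:-→d26:-→d27:-→d28:-→d29:-→d30:H1→d31:-→d32:H0 -> H0
  add 135.0.0.0/9 -> H2 at depth 9
  add 135.112.0.0/14 -> H3 at depth 14
  add 135.115.0.0/16 -> H2 at depth 16
  add 135.115.208.0/20 -> H2 at depth 20
  add 135.115.0.0/16 -> H1 at depth 16
  add 135.0.0.0/8 -> H1 at depth 8
  lookup 135.115.40.183: bits 1000011101110011 walk d0:-→d1:-→d2:-→d3:-→d4:-→d5:-→d6:-→d7:-→d8:H1→d9:H2→d10:-→d11:-→d12:-→d13:-→d14:H3→d15:-→d16:H1 -> H1
  add 135.115.211.0/24 -> H0 at depth 24
  add 135.115.208.0/20 -> H2 at depth 20
  add 89.118.208.64/28 -> H0 at depth 28
  lookup 89.118.208.64: bits 0101100101110110110100000100000 walk d0:-→d1:-→d2:-→d3:-→d4:-→d5:-→d6:-→d7:-→d8:H1→d9:-→d10:-→d11:-→d12:-→d13:-→d14:-→d15:-→d16:-→d17:-→d18:-→d19:-→d20:-→d21:-→d22:-→d23:-→d24:-→d25:-→d26:-→d27:-→d28:H0→d29:-→d30:H1→d31:- -> H1
  add 128.0.0.0/3 -> H0 at depth 3
  - 135.0.0.0/9 clear@9
  add 135.115.211.240/28 -> H0 at depth 28
  add 135.0.0.0/8 -> H3 at depth 8
  - 135.115.0.0/16 clear@16
  - 89.118.208.65/32 clear@32
  add 135.115.211.248/29 -> H1 at depth 29
  add 89.118.208.0/24 -> H1 at depth 24
  lookup 34.215.191.140: bits 0 walk d0:-→d1:- -> no-route

== LOOKUPS ==
["H0","H1","H1","no-route"]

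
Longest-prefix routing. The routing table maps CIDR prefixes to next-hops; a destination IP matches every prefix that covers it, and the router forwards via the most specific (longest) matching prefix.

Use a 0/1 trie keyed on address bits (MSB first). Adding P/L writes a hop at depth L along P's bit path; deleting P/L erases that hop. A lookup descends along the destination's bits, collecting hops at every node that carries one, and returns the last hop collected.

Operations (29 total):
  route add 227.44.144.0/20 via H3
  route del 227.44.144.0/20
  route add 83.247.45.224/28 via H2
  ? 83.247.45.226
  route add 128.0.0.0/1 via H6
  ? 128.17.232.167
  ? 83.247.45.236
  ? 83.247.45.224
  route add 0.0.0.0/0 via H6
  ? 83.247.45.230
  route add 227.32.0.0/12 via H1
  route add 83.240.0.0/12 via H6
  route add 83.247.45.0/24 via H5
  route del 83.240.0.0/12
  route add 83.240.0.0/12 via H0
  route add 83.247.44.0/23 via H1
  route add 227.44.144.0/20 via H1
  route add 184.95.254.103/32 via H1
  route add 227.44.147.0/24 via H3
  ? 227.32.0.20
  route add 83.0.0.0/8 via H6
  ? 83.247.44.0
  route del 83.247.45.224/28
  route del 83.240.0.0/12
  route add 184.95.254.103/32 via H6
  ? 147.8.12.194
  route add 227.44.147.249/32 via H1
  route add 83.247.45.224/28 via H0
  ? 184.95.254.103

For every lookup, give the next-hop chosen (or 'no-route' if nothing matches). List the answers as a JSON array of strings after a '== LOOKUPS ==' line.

Apply in order:
  + 227.44.144.0/20 (H3) depth=20
  - 227.44.144.0/20 clear@20
  + 83.247.45.224/28 (H2) depth=28
  ? 83.247.45.226  path d0:-→d1:-→d2:-→d3:-→d4:-→d5:-→d6:-→d7:-→d8:-→d9:-→d10:-→d11:-→d12:-→d13:-→d14:-→d15:-→d16:-→d17:-→d18:-→d19:-→d20:-→d21:-→d22:-→d23:-→d24:-→d25:-→d26:-→d27:-→d28:H2  best=H2
  + 128.0.0.0/1 (H6) depth=1
  ? 128.17.232.167  path d0:-→d1:H6  best=H6
  ? 83.247.45.236  path d0:-→d1:-→d2:-→d3:-→d4:-→d5:-→d6:-→d7:-→d8:-→d9:-→d10:-→d11:-→d12:-→d13:-→d14:-→d15:-→d16:-→d17:-→d18:-→d19:-→d20:-→d21:-→d22:-→d23:-→d24:-→d25:-→d26:-→d27:-→d28:H2  best=H2
  ? 83.247.45.224  path d0:-→d1:-→d2:-→d3:-→d4:-→d5:-→d6:-→d7:-→d8:-→d9:-→d10:-→d11:-→d12:-→d13:-→d14:-→d15:-→d16:-→d17:-→d18:-→d19:-→d20:-→d21:-→d22:-→d23:-→d24:-→d25:-→d26:-→d27:-→d28:H2  best=H2
  + 0.0.0.0/0 (H6) depth=0
  ? 83.247.45.230  path d0:H6→d1:-→d2:-→d3:-→d4:-→d5:-→d6:-→d7:-→d8:-→d9:-→d10:-→d11:-→d12:-→d13:-→d14:-→d15:-→d16:-→d17:-→d18:-→d19:-→d20:-→d21:-→d22:-→d23:-→d24:-→d25:-→d26:-→d27:-→d28:H2  best=H2
  + 227.32.0.0/12 (H1) depth=12
  + 83.240.0.0/12 (H6) depth=12
  + 83.247.45.0/24 (H5) depth=24
  - 83.240.0.0/12 clear@12
  + 83.240.0.0/12 (H0) depth=12
  + 83.247.44.0/23 (H1) depth=23
  + 227.44.144.0/20 (H1) depth=20
  + 184.95.254.103/32 (H1) depth=32
  + 227.44.147.0/24 (H3) depth=24
  ? 227.32.0.20  path d0:H6→d1:H6→d2:-→d3:-→d4:-→d5:-→d6:-→d7:-→d8:-→d9:-→d10:-→d11:-→d12:H1  best=H1
  + 83.0.0.0/8 (H6) depth=8
  ? 83.247.44.0  path d0:H6→d1:-→d2:-→d3:-→d4:-→d5:-→d6:-→d7:-→d8:H6→d9:-→d10:-→d11:-→d12:H0→d13:-→d14:-→d15:-→d16:-→d17:-→d18:-→d19:-→d20:-→d21:-→d22:-→d23:H1  best=H1
  - 83.247.45.224/28 clear@28
  - 83.240.0.0/12 clear@12
  + 184.95.254.103/32 (H6) depth=32
  ? 147.8.12.194  path d0:H6→d1:H6→d2:-  best=H6
  + 227.44.147.249/32 (H1) depth=32
  + 83.247.45.224/28 (H0) depth=28
  ? 184.95.254.103  path d0:H6→d1:H6→d2:-→d3:-→d4:-→d5:-→d6:-→d7:-→d8:-→d9:-→d10:-→d11:-→d12:-→d13:-→d14:-→d15:-→d16:-→d17:-→d18:-→d19:-→d20:-→d21:-→d22:-→d23:-→d24:-→d25:-→d26:-→d27:-→d28:-→d29:-→d30:-→d31:-→d32:H6  best=H6

== LOOKUPS ==
["H2","H6","H2","H2","H2","H1","H1","H6","H6"]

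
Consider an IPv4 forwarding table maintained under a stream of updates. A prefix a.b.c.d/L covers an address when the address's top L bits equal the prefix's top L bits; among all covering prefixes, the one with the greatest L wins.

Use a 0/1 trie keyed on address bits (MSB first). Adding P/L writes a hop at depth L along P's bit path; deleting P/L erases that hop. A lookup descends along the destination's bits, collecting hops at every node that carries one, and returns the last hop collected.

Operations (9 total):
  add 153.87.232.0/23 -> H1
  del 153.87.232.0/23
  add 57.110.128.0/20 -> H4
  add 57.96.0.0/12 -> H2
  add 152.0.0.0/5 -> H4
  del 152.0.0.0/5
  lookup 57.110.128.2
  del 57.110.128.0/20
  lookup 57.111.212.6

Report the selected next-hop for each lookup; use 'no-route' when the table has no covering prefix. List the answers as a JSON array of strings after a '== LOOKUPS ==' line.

Apply in order:
  add 153.87.232.0/23 -> H1 at depth 23
  del 153.87.232.0/23 (clear depth 23)
  add 57.110.128.0/20 -> H4 at depth 20
  add 57.96.0.0/12 -> H2 at depth 12
  add 152.0.0.0/5 -> H4 at depth 5
  del 152.0.0.0/5 (clear depth 5)
  ? 57.110.128.2  path d0:-→d1:-→d2:-→d3:-→d4:-→d5:-→d6:-→d7:-→d8:-→d9:-→d10:-→d11:-→d12:H2→d13:-→d14:-→d15:-→d16:-→d17:-→d18:-→d19:-→d20:H4  best=H4
  del 57.110.128.0/20 (clear depth 20)
  ? 57.111.212.6  path d0:-→d1:-→d2:-→d3:-→d4:-→d5:-→d6:-→d7:-→d8:-→d9:-→d10:-→d11:-→d12:H2→d13:-→d14:-→d15:-  best=H2

== LOOKUPS ==
["H4","H2"]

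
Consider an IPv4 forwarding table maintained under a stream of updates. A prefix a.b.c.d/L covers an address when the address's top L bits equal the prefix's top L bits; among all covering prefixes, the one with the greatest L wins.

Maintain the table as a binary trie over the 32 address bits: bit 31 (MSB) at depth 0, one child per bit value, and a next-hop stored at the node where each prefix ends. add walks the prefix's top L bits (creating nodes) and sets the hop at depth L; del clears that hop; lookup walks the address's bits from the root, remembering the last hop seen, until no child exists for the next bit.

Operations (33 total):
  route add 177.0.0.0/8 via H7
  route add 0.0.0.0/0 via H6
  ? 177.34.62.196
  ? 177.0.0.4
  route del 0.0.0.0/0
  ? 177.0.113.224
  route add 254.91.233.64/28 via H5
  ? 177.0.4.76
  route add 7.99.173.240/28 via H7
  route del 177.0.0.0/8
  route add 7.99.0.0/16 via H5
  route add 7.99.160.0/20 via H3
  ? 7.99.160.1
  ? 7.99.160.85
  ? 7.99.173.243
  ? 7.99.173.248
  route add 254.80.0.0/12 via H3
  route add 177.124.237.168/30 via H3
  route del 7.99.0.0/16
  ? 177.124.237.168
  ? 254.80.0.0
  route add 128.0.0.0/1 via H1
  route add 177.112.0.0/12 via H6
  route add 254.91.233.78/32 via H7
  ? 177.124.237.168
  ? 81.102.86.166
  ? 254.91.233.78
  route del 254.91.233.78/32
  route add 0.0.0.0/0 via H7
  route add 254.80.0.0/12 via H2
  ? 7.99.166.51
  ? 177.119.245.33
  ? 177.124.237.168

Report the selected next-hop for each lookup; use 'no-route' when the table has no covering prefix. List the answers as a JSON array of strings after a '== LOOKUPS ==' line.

Process each operation:
  + 177.0.0.0/8 (H7) depth=8
  + 0.0.0.0/0 (H6) depth=0
  lookup 177.34.62.196: bits 10110001 walk d0:H6→d1:-→d2:-→d3:-→d4:-→d5:-→d6:-→d7:-→d8:H7 -> H7
  lookup 177.0.0.4: bits 10110001 walk d0:H6→d1:-→d2:-→d3:-→d4:-→d5:-→d6:-→d7:-→d8:H7 -> H7
  - 0.0.0.0/0 clear@0
  lookup 177.0.113.224: bits 10110001 walk d0:-→d1:-→d2:-→d3:-→d4:-→d5:-→d6:-→d7:-→d8:H7 -> H7
  + 254.91.233.64/28 (H5) depth=28
  lookup 177.0.4.76: bits 10110001 walk d0:-→d1:-→d2:-→d3:-→d4:-→d5:-→d6:-→d7:-→d8:H7 -> H7
  + 7.99.173.240/28 (H7) depth=28
  - 177.0.0.0/8 clear@8
  + 7.99.0.0/16 (H5) depth=16
  + 7.99.160.0/20 (H3) depth=20
  lookup 7.99.160.1: bits 00000111011000111010 walk d0:-→d1:-→d2:-→d3:-→d4:-→d5:-→d6:-→d7:-→d8:-→d9:-→d10:-→d11:-→d12:-→d13:-→d14:-→d15:-→d16:H5→d17:-→d18:-→d19:-→d20:H3 -> H3
  lookup 7.99.160.85: bits 00000111011000111010 walk d0:-→d1:-→d2:-→d3:-→d4:-→d5:-→d6:-→d7:-→d8:-→d9:-→d10:-→d11:-→d12:-→d13:-→d14:-→d15:-→d16:H5→d17:-→d18:-→d19:-→d20:H3 -> H3
  lookup 7.99.173.243: bits 0000011101100011101011011111 walk d0:-→d1:-→d2:-→d3:-→d4:-→d5:-→d6:-→d7:-→d8:-→d9:-→d10:-→d11:-→d12:-→d13:-→d14:-→d15:-→d16:H5→d17:-→d18:-→d19:-→d20:H3→d21:-→d22:-→d23:-→d24:-→d25:-→d26:-→d27:-→d28:H7 -> H7
  lookup 7.99.173.248: bits 0000011101100011101011011111 walk d0:-→d1:-→d2:-→d3:-→d4:-→d5:-→d6:-→d7:-→d8:-→d9:-→d10:-→d11:-→d12:-→d13:-→d14:-→d15:-→d16:H5→d17:-→d18:-→d19:-→d20:H3→d21:-→d22:-→d23:-→d24:-→d25:-→d26:-→d27:-→d28:H7 -> H7
  + 254.80.0.0/12 (H3) depth=12
  + 177.124.237.168/30 (H3) depth=30
  - 7.99.0.0/16 clear@16
  lookup 177.124.237.168: bits 101100010111110011101101101010 walk d0:-→d1:-→d2:-→d3:-→d4:-→d5:-→d6:-→d7:-→d8:-→d9:-→d10:-→d11:-→d12:-→d13:-→d14:-→d15:-→d16:-→d17:-→d18:-→d19:-→d20:-→d21:-→d22:-→d23:-→d24:-→d25:-→d26:-→d27:-→d28:-→d29:-→d30:H3 -> H3
  lookup 254.80.0.0: bits 111111100101 walk d0:-→d1:-→d2:-→d3:-→d4:-→d5:-→d6:-→d7:-→d8:-→d9:-→d10:-→d11:-→d12:H3 -> H3
  + 128.0.0.0/1 (H1) depth=1
  + 177.112.0.0/12 (H6) depth=12
  + 254.91.233.78/32 (H7) depth=32
  lookup 177.124.237.168: bits 101100010111110011101101101010 walk d0:-→d1:H1→d2:-→d3:-→d4:-→d5:-→d6:-→d7:-→d8:-→d9:-→d10:-→d11:-→d12:H6→d13:-→d14:-→d15:-→d16:-→d17:-→d18:-→d19:-→d20:-→d21:-→d22:-→d23:-→d24:-→d25:-→d26:-→d27:-→d28:-→d29:-→d30:H3 -> H3
  lookup 81.102.86.166: bits 0 walk d0:-→d1:- -> no-route
  lookup 254.91.233.78: bits 11111110010110111110100101001110 walk d0:-→d1:H1→d2:-→d3:-→d4:-→d5:-→d6:-→d7:-→d8:-→d9:-→d10:-→d11:-→d12:H3→d13:-→d14:-→d15:-→d16:-→d17:-→d18:-→d19:-→d20:-→d21:-→d22:-→d23:-→d24:-→d25:-→d26:-→d27:-→d28:H5→d29:-→d30:-→d31:-→d32:H7 -> H7
  - 254.91.233.78/32 clear@32
  + 0.0.0.0/0 (H7) depth=0
  + 254.80.0.0/12 (H2) depth=12
  lookup 7.99.166.51: bits 00000111011000111010 walk d0:H7→d1:-→d2:-→d3:-→d4:-→d5:-→d6:-→d7:-→d8:-→d9:-→d10:-→d11:-→d12:-→d13:-→d14:-→d15:-→d16:-→d17:-→d18:-→d19:-→d20:H3 -> H3
  lookup 177.119.245.33: bits 101100010111 walk d0:H7→d1:H1→d2:-→d3:-→d4:-→d5:-→d6:-→d7:-→d8:-→d9:-→d10:-→d11:-→d12:H6 -> H6
  lookup 177.124.237.168: bits 101100010111110011101101101010 walk d0:H7→d1:H1→d2:-→d3:-→d4:-→d5:-→d6:-→d7:-→d8:-→d9:-→d10:-→d11:-→d12:H6→d13:-→d14:-→d15:-→d16:-→d17:-→d18:-→d19:-→d20:-→d21:-→d22:-→d23:-→d24:-→d25:-→d26:-→d27:-→d28:-→d29:-→d30:H3 -> H3

== LOOKUPS ==
["H7","H7","H7","H7","H3","H3","H7","H7","H3","H3","H3","no-route","H7","H3","H6","H3"]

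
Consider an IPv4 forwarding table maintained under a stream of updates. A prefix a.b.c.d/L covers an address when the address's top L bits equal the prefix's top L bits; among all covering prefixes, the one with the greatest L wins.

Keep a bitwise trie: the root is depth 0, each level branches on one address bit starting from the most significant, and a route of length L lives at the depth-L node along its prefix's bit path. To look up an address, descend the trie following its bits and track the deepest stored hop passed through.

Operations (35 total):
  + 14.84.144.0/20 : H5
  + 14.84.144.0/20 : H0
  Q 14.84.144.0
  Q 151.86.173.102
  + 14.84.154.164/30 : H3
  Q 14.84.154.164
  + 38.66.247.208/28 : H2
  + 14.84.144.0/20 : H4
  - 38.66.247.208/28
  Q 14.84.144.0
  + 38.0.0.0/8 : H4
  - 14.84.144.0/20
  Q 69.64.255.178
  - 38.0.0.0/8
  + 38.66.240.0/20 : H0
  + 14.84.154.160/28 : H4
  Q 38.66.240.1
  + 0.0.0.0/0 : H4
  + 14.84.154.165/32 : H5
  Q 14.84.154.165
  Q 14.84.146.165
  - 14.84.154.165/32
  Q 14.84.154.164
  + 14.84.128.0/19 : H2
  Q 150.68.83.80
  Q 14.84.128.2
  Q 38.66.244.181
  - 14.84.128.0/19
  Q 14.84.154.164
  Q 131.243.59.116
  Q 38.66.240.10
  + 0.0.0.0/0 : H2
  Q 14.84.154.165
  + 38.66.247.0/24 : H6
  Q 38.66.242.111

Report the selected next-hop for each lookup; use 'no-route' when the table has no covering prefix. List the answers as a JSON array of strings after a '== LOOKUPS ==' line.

Trace:
  add 14.84.144.0/20 -> H5 at depth 20
  add 14.84.144.0/20 -> H0 at depth 20
  ? 14.84.144.0  path d0:-→d1:-→d2:-→d3:-→d4:-→d5:-→d6:-→d7:-→d8:-→d9:-→d10:-→d11:-→d12:-→d13:-→d14:-→d15:-→d16:-→d17:-→d18:-→d19:-→d20:H0  best=H0
  ? 151.86.173.102  path d0:-  best=no-route
  add 14.84.154.164/30 -> H3 at depth 30
  ? 14.84.154.164  path d0:-→d1:-→d2:-→d3:-→d4:-→d5:-→d6:-→d7:-→d8:-→d9:-→d10:-→d11:-→d12:-→d13:-→d14:-→d15:-→d16:-→d17:-→d18:-→d19:-→d20:H0→d21:-→d22:-→d23:-→d24:-→d25:-→d26:-→d27:-→d28:-→d29:-→d30:H3  best=H3
  add 38.66.247.208/28 -> H2 at depth 28
  add 14.84.144.0/20 -> H4 at depth 20
  del 38.66.247.208/28 (clear depth 28)
  ? 14.84.144.0  path d0:-→d1:-→d2:-→d3:-→d4:-→d5:-→d6:-→d7:-→d8:-→d9:-→d10:-→d11:-→d12:-→d13:-→d14:-→d15:-→d16:-→d17:-→d18:-→d19:-→d20:H4  best=H4
  add 38.0.0.0/8 -> H4 at depth 8
  del 14.84.144.0/20 (clear depth 20)
  ? 69.64.255.178  path d0:-→d1:-  best=no-route
  del 38.0.0.0/8 (clear depth 8)
  add 38.66.240.0/20 -> H0 at depth 20
  add 14.84.154.160/28 -> H4 at depth 28
  ? 38.66.240.1  path d0:-→d1:-→d2:-→d3:-→d4:-→d5:-→d6:-→d7:-→d8:-→d9:-→d10:-→d11:-→d12:-→d13:-→d14:-→d15:-→d16:-→d17:-→d18:-→d19:-→d20:H0→d21:-  best=H0
  add 0.0.0.0/0 -> H4 at depth 0
  add 14.84.154.165/32 -> H5 at depth 32
  ? 14.84.154.165  path d0:H4→d1:-→d2:-→d3:-→d4:-→d5:-→d6:-→d7:-→d8:-→d9:-→d10:-→d11:-→d12:-→d13:-→d14:-→d15:-→d16:-→d17:-→d18:-→d19:-→d20:-→d21:-→d22:-→d23:-→d24:-→d25:-→d26:-→d27:-→d28:H4→d29:-→d30:H3→d31:-→d32:H5  best=H5
  ? 14.84.146.165  path d0:H4→d1:-→d2:-→d3:-→d4:-→d5:-→d6:-→d7:-→d8:-→d9:-→d10:-→d11:-→d12:-→d13:-→d14:-→d15:-→d16:-→d17:-→d18:-→d19:-→d20:-  best=H4
  del 14.84.154.165/32 (clear depth 32)
  ? 14.84.154.164  path d0:H4→d1:-→d2:-→d3:-→d4:-→d5:-→d6:-→d7:-→d8:-→d9:-→d10:-→d11:-→d12:-→d13:-→d14:-→d15:-→d16:-→d17:-→d18:-→d19:-→d20:-→d21:-→d22:-→d23:-→d24:-→d25:-→d26:-→d27:-→d28:H4→d29:-→d30:H3→d31:-  best=H3
  add 14.84.128.0/19 -> H2 at depth 19
  ? 150.68.83.80  path d0:H4  best=H4
  ? 14.84.128.2  path d0:H4→d1:-→d2:-→d3:-→d4:-→d5:-→d6:-→d7:-→d8:-→d9:-→d10:-→d11:-→d12:-→d13:-→d14:-→d15:-→d16:-→d17:-→d18:-→d19:H2  best=H2
  ? 38.66.244.181  path d0:H4→d1:-→d2:-→d3:-→d4:-→d5:-→d6:-→d7:-→d8:-→d9:-→d10:-→d11:-→d12:-→d13:-→d14:-→d15:-→d16:-→d17:-→d18:-→d19:-→d20:H0→d21:-→d22:-  best=H0
  del 14.84.128.0/19 (clear depth 19)
  ? 14.84.154.164  path d0:H4→d1:-→d2:-→d3:-→d4:-→d5:-→d6:-→d7:-→d8:-→d9:-→d10:-→d11:-→d12:-→d13:-→d14:-→d15:-→d16:-→d17:-→d18:-→d19:-→d20:-→d21:-→d22:-→d23:-→d24:-→d25:-→d26:-→d27:-→d28:H4→d29:-→d30:H3→d31:-  best=H3
  ? 131.243.59.116  path d0:H4  best=H4
  ? 38.66.240.10  path d0:H4→d1:-→d2:-→d3:-→d4:-→d5:-→d6:-→d7:-→d8:-→d9:-→d10:-→d11:-→d12:-→d13:-→d14:-→d15:-→d16:-→d17:-→d18:-→d19:-→d20:H0→d21:-  best=H0
  add 0.0.0.0/0 -> H2 at depth 0
  ? 14.84.154.165  path d0:H2→d1:-→d2:-→d3:-→d4:-→d5:-→d6:-→d7:-→d8:-→d9:-→d10:-→d11:-→d12:-→d13:-→d14:-→d15:-→d16:-→d17:-→d18:-→d19:-→d20:-→d21:-→d22:-→d23:-→d24:-→d25:-→d26:-→d27:-→d28:H4→d29:-→d30:H3→d31:-→d32:-  best=H3
  add 38.66.247.0/24 -> H6 at depth 24
  ? 38.66.242.111  path d0:H2→d1:-→d2:-→d3:-→d4:-→d5:-→d6:-→d7:-→d8:-→d9:-→d10:-→d11:-→d12:-→d13:-→d14:-→d15:-→d16:-→d17:-→d18:-→d19:-→d20:H0→d21:-  best=H0

== LOOKUPS ==
["H0","no-route","H3","H4","no-route","H0","H5","H4","H3","H4","H2","H0","H3","H4","H0","H3","H0"]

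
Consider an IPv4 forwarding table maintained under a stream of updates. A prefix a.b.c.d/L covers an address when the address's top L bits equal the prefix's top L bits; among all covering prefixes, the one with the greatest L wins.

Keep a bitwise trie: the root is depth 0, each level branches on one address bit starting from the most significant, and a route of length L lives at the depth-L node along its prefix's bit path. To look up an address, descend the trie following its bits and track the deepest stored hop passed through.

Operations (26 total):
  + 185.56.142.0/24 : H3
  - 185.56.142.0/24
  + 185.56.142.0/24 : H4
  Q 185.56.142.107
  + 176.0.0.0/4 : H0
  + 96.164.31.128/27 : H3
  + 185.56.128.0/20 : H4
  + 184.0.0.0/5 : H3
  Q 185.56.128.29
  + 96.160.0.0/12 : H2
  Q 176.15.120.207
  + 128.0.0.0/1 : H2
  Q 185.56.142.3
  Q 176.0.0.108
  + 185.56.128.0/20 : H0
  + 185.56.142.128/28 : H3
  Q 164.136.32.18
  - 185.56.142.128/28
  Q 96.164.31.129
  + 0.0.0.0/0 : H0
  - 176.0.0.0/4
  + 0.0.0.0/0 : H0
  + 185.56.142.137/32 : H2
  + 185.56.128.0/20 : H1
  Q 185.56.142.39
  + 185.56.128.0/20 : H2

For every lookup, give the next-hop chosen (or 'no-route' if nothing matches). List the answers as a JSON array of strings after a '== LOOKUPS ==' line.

Apply in order:
  + 185.56.142.0/24 (H3) depth=24
  - 185.56.142.0/24 clear@24
  + 185.56.142.0/24 (H4) depth=24
  lookup 185.56.142.107: bits 101110010011100010001110 walk d0:-→d1:-→d2:-→d3:-→d4:-→d5:-→d6:-→d7:-→d8:-→d9:-→d10:-→d11:-→d12:-→d13:-→d14:-→d15:-→d16:-→d17:-→d18:-→d19:-→d20:-→d21:-→d22:-→d23:-→d24:H4 -> H4
  + 176.0.0.0/4 (H0) depth=4
  + 96.164.31.128/27 (H3) depth=27
  + 185.56.128.0/20 (H4) depth=20
  + 184.0.0.0/5 (H3) depth=5
  lookup 185.56.128.29: bits 10111001001110001000 walk d0:-→d1:-→d2:-→d3:-→d4:H0→d5:H3→d6:-→d7:-→d8:-→d9:-→d10:-→d11:-→d12:-→d13:-→d14:-→d15:-→d16:-→d17:-→d18:-→d19:-→d20:H4 -> H4
  + 96.160.0.0/12 (H2) depth=12
  lookup 176.15.120.207: bits 1011 walk d0:-→d1:-→d2:-→d3:-→d4:H0 -> H0
  + 128.0.0.0/1 (H2) depth=1
  lookup 185.56.142.3: bits 101110010011100010001110 walk d0:-→d1:H2→d2:-→d3:-→d4:H0→d5:H3→d6:-→d7:-→d8:-→d9:-→d10:-→d11:-→d12:-→d13:-→d14:-→d15:-→d16:-→d17:-→d18:-→d19:-→d20:H4→d21:-→d22:-→d23:-→d24:H4 -> H4
  lookup 176.0.0.108: bits 1011 walk d0:-→d1:H2→d2:-→d3:-→d4:H0 -> H0
  + 185.56.128.0/20 (H0) depth=20
  + 185.56.142.128/28 (H3) depth=28
  lookup 164.136.32.18: bits 101 walk d0:-→d1:H2→d2:-→d3:- -> H2
  - 185.56.142.128/28 clear@28
  lookup 96.164.31.129: bits 011000001010010000011111100 walk d0:-→d1:-→d2:-→d3:-→d4:-→d5:-→d6:-→d7:-→d8:-→d9:-→d10:-→d11:-→d12:H2→d13:-→d14:-→d15:-→d16:-→d17:-→d18:-→d19:-→d20:-→d21:-→d22:-→d23:-→d24:-→d25:-→d26:-→d27:H3 -> H3
  + 0.0.0.0/0 (H0) depth=0
  - 176.0.0.0/4 clear@4
  + 0.0.0.0/0 (H0) depth=0
  + 185.56.142.137/32 (H2) depth=32
  + 185.56.128.0/20 (H1) depth=20
  lookup 185.56.142.39: bits 101110010011100010001110 walk d0:H0→d1:H2→d2:-→d3:-→d4:-→d5:H3→d6:-→d7:-→d8:-→d9:-→d10:-→d11:-→d12:-→d13:-→d14:-→d15:-→d16:-→d17:-→d18:-→d19:-→d20:H1→d21:-→d22:-→d23:-→d24:H4 -> H4
  + 185.56.128.0/20 (H2) depth=20

== LOOKUPS ==
["H4","H4","H0","H4","H0","H2","H3","H4"]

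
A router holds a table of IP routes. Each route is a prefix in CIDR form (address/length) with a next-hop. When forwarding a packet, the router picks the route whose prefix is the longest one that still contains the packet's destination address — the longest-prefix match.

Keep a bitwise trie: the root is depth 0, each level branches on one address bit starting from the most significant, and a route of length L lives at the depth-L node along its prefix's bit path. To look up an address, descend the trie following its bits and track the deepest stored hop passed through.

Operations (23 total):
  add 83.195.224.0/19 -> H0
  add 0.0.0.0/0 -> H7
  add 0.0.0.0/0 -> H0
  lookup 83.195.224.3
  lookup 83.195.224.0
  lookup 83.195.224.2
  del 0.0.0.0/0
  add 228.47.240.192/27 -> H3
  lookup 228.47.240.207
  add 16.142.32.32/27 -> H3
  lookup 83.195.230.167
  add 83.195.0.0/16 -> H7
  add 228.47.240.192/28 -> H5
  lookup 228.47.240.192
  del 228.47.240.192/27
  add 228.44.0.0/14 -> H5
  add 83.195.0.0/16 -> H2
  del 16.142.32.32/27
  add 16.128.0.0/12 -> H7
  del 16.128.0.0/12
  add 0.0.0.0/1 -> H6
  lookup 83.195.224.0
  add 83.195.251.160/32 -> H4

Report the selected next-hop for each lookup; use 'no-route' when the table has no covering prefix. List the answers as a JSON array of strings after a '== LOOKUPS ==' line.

Process each operation:
  + 83.195.224.0/19 (H0) depth=19
  + 0.0.0.0/0 (H7) depth=0
  + 0.0.0.0/0 (H0) depth=0
  Q 83.195.224.3: descend 0101001111000011111 ; hops seen [H0,H0] ; pick H0
  Q 83.195.224.0: descend 0101001111000011111 ; hops seen [H0,H0] ; pick H0
  Q 83.195.224.2: descend 0101001111000011111 ; hops seen [H0,H0] ; pick H0
  del 0.0.0.0/0 (clear depth 0)
  + 228.47.240.192/27 (H3) depth=27
  Q 228.47.240.207: descend 111001000010111111110000110 ; hops seen [H3] ; pick H3
  + 16.142.32.32/27 (H3) depth=27
  Q 83.195.230.167: descend 0101001111000011111 ; hops seen [H0] ; pick H0
  + 83.195.0.0/16 (H7) depth=16
  + 228.47.240.192/28 (H5) depth=28
  Q 228.47.240.192: descend 1110010000101111111100001100 ; hops seen [H3,H5] ; pick H5
  del 228.47.240.192/27 (clear depth 27)
  + 228.44.0.0/14 (H5) depth=14
  + 83.195.0.0/16 (H2) depth=16
  del 16.142.32.32/27 (clear depth 27)
  + 16.128.0.0/12 (H7) depth=12
  del 16.128.0.0/12 (clear depth 12)
  + 0.0.0.0/1 (H6) depth=1
  Q 83.195.224.0: descend 0101001111000011111 ; hops seen [H6,H2,H0] ; pick H0
  + 83.195.251.160/32 (H4) depth=32

== LOOKUPS ==
["H0","H0","H0","H3","H0","H5","H0"]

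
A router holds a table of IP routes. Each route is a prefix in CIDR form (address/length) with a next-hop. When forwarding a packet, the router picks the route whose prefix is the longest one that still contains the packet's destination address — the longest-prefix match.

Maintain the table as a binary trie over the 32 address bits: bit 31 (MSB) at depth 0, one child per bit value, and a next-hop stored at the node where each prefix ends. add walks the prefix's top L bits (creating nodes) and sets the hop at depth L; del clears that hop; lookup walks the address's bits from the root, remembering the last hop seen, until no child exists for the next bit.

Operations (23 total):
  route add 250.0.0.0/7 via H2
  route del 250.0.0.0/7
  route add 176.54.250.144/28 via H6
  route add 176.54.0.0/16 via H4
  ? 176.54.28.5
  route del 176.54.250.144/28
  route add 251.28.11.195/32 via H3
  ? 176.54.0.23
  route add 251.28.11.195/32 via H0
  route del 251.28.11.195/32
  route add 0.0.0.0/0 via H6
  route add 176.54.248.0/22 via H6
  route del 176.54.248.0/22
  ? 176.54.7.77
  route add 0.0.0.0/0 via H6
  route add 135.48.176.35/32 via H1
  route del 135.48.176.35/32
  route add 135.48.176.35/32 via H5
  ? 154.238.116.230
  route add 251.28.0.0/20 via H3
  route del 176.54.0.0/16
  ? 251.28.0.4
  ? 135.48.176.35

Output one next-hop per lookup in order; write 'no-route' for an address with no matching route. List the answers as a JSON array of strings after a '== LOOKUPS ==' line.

Trace:
  add 250.0.0.0/7 -> H2 at depth 7
  del 250.0.0.0/7 (clear depth 7)
  add 176.54.250.144/28 -> H6 at depth 28
  add 176.54.0.0/16 -> H4 at depth 16
  Q 176.54.28.5: descend 1011000000110110 ; hops seen [H4] ; pick H4
  del 176.54.250.144/28 (clear depth 28)
  add 251.28.11.195/32 -> H3 at depth 32
  Q 176.54.0.23: descend 1011000000110110 ; hops seen [H4] ; pick H4
  add 251.28.11.195/32 -> H0 at depth 32
  del 251.28.11.195/32 (clear depth 32)
  add 0.0.0.0/0 -> H6 at depth 0
  add 176.54.248.0/22 -> H6 at depth 22
  del 176.54.248.0/22 (clear depth 22)
  Q 176.54.7.77: descend 1011000000110110 ; hops seen [H6,H4] ; pick H4
  add 0.0.0.0/0 -> H6 at depth 0
  add 135.48.176.35/32 -> H1 at depth 32
  del 135.48.176.35/32 (clear depth 32)
  add 135.48.176.35/32 -> H5 at depth 32
  Q 154.238.116.230: descend 100 ; hops seen [H6] ; pick H6
  add 251.28.0.0/20 -> H3 at depth 20
  del 176.54.0.0/16 (clear depth 16)
  Q 251.28.0.4: descend 11111011000111000000 ; hops seen [H6,H3] ; pick H3
  Q 135.48.176.35: descend 10000111001100001011000000100011 ; hops seen [H6,H5] ; pick H5

== LOOKUPS ==
["H4","H4","H4","H6","H3","H5"]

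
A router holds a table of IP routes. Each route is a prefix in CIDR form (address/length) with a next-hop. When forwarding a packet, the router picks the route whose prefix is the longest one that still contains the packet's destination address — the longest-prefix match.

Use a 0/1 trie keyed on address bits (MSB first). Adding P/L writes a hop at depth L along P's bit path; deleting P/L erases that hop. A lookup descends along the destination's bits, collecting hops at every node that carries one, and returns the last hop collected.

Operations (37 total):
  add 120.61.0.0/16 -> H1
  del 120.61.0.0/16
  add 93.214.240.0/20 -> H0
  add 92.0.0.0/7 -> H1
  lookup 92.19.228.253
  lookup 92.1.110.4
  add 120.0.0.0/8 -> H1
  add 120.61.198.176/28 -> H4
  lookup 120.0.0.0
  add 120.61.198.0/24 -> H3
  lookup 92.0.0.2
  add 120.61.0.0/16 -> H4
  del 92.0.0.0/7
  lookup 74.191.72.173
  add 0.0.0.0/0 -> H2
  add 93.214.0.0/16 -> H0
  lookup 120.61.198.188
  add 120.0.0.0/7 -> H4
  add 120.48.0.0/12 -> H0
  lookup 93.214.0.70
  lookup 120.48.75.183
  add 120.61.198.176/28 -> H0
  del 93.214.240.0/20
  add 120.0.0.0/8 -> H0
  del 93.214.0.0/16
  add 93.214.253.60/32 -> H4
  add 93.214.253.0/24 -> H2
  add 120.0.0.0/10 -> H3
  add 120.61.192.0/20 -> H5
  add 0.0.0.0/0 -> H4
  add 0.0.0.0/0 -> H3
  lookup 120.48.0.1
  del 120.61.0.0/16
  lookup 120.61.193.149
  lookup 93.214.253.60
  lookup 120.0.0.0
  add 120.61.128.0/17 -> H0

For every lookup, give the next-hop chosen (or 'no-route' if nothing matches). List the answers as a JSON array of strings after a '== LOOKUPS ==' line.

Process each operation:
  add 120.61.0.0/16 -> H1 at depth 16
  del 120.61.0.0/16 (clear depth 16)
  add 93.214.240.0/20 -> H0 at depth 20
  add 92.0.0.0/7 -> H1 at depth 7
  ? 92.19.228.253  path d0:-→d1:-→d2:-→d3:-→d4:-→d5:-→d6:-→d7:H1  best=H1
  ? 92.1.110.4  path d0:-→d1:-→d2:-→d3:-→d4:-→d5:-→d6:-→d7:H1  best=H1
  add 120.0.0.0/8 -> H1 at depth 8
  add 120.61.198.176/28 -> H4 at depth 28
  ? 120.0.0.0  path d0:-→d1:-→d2:-→d3:-→d4:-→d5:-→d6:-→d7:-→d8:H1→d9:-→d10:-  best=H1
  add 120.61.198.0/24 -> H3 at depth 24
  ? 92.0.0.2  path d0:-→d1:-→d2:-→d3:-→d4:-→d5:-→d6:-→d7:H1  best=H1
  add 120.61.0.0/16 -> H4 at depth 16
  del 92.0.0.0/7 (clear depth 7)
  ? 74.191.72.173  path d0:-→d1:-→d2:-→d3:-  best=no-route
  add 0.0.0.0/0 -> H2 at depth 0
  add 93.214.0.0/16 -> H0 at depth 16
  ? 120.61.198.188  path d0:H2→d1:-→d2:-→d3:-→d4:-→d5:-→d6:-→d7:-→d8:H1→d9:-→d10:-→d11:-→d12:-→d13:-→d14:-→d15:-→d16:H4→d17:-→d18:-→d19:-→d20:-→d21:-→d22:-→d23:-→d24:H3→d25:-→d26:-→d27:-→d28:H4  best=H4
  add 120.0.0.0/7 -> H4 at depth 7
  add 120.48.0.0/12 -> H0 at depth 12
  ? 93.214.0.70  path d0:H2→d1:-→d2:-→d3:-→d4:-→d5:-→d6:-→d7:-→d8:-→d9:-→d10:-→d11:-→d12:-→d13:-→d14:-→d15:-→d16:H0  best=H0
  ? 120.48.75.183  path d0:H2→d1:-→d2:-→d3:-→d4:-→d5:-→d6:-→d7:H4→d8:H1→d9:-→d10:-→d11:-→d12:H0  best=H0
  add 120.61.198.176/28 -> H0 at depth 28
  del 93.214.240.0/20 (clear depth 20)
  add 120.0.0.0/8 -> H0 at depth 8
  del 93.214.0.0/16 (clear depth 16)
  add 93.214.253.60/32 -> H4 at depth 32
  add 93.214.253.0/24 -> H2 at depth 24
  add 120.0.0.0/10 -> H3 at depth 10
  add 120.61.192.0/20 -> H5 at depth 20
  add 0.0.0.0/0 -> H4 at depth 0
  add 0.0.0.0/0 -> H3 at depth 0
  ? 120.48.0.1  path d0:H3→d1:-→d2:-→d3:-→d4:-→d5:-→d6:-→d7:H4→d8:H0→d9:-→d10:H3→d11:-→d12:H0  best=H0
  del 120.61.0.0/16 (clear depth 16)
  ? 120.61.193.149  path d0:H3→d1:-→d2:-→d3:-→d4:-→d5:-→d6:-→d7:H4→d8:H0→d9:-→d10:H3→d11:-→d12:H0→d13:-→d14:-→d15:-→d16:-→d17:-→d18:-→d19:-→d20:H5→d21:-  best=H5
  ? 93.214.253.60  path d0:H3→d1:-→d2:-→d3:-→d4:-→d5:-→d6:-→d7:-→d8:-→d9:-→d10:-→d11:-→d12:-→d13:-→d14:-→d15:-→d16:-→d17:-→d18:-→d19:-→d20:-→d21:-→d22:-→d23:-→d24:H2→d25:-→d26:-→d27:-→d28:-→d29:-→d30:-→d31:-→d32:H4  best=H4
  ? 120.0.0.0  path d0:H3→d1:-→d2:-→d3:-→d4:-→d5:-→d6:-→d7:H4→d8:H0→d9:-→d10:H3  best=H3
  add 120.61.128.0/17 -> H0 at depth 17

== LOOKUPS ==
["H1","H1","H1","H1","no-route","H4","H0","H0","H0","H5","H4","H3"]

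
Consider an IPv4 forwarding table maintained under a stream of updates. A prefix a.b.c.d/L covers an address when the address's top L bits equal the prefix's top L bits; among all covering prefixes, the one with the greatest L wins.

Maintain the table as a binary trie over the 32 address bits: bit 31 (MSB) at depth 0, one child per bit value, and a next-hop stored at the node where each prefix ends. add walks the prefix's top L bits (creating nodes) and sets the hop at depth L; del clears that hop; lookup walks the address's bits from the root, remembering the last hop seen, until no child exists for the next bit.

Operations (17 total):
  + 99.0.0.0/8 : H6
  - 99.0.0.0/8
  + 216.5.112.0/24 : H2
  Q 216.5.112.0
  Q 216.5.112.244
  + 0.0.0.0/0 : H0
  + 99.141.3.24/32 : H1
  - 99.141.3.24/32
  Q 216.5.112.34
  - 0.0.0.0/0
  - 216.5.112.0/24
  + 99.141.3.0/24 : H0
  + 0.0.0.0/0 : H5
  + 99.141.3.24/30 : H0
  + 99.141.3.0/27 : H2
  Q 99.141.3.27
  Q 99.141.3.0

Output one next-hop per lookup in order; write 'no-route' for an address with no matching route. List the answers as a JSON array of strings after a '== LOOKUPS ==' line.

Apply in order:
  + 99.0.0.0/8 (H6) depth=8
  del 99.0.0.0/8 (clear depth 8)
  + 216.5.112.0/24 (H2) depth=24
  lookup 216.5.112.0: bits 110110000000010101110000 walk d0:-→d1:-→d2:-→d3:-→d4:-→d5:-→d6:-→d7:-→d8:-→d9:-→d10:-→d11:-→d12:-→d13:-→d14:-→d15:-→d16:-→d17:-→d18:-→d19:-→d20:-→d21:-→d22:-→d23:-→d24:H2 -> H2
  lookup 216.5.112.244: bits 110110000000010101110000 walk d0:-→d1:-→d2:-→d3:-→d4:-→d5:-→d6:-→d7:-→d8:-→d9:-→d10:-→d11:-→d12:-→d13:-→d14:-→d15:-→d16:-→d17:-→d18:-→d19:-→d20:-→d21:-→d22:-→d23:-→d24:H2 -> H2
  + 0.0.0.0/0 (H0) depth=0
  + 99.141.3.24/32 (H1) depth=32
  del 99.141.3.24/32 (clear depth 32)
  lookup 216.5.112.34: bits 110110000000010101110000 walk d0:H0→d1:-→d2:-→d3:-→d4:-→d5:-→d6:-→d7:-→d8:-→d9:-→d10:-→d11:-→d12:-→d13:-→d14:-→d15:-→d16:-→d17:-→d18:-→d19:-→d20:-→d21:-→d22:-→d23:-→d24:H2 -> H2
  del 0.0.0.0/0 (clear depth 0)
  del 216.5.112.0/24 (clear depth 24)
  + 99.141.3.0/24 (H0) depth=24
  + 0.0.0.0/0 (H5) depth=0
  + 99.141.3.24/30 (H0) depth=30
  + 99.141.3.0/27 (H2) depth=27
  lookup 99.141.3.27: bits 011000111000110100000011000110 walk d0:H5→d1:-→d2:-→d3:-→d4:-→d5:-→d6:-→d7:-→d8:-→d9:-→d10:-→d11:-→d12:-→d13:-→d14:-→d15:-→d16:-→d17:-→d18:-→d19:-→d20:-→d21:-→d22:-→d23:-→d24:H0→d25:-→d26:-→d27:H2→d28:-→d29:-→d30:H0 -> H0
  lookup 99.141.3.0: bits 011000111000110100000011000 walk d0:H5→d1:-→d2:-→d3:-→d4:-→d5:-→d6:-→d7:-→d8:-→d9:-→d10:-→d11:-→d12:-→d13:-→d14:-→d15:-→d16:-→d17:-→d18:-→d19:-→d20:-→d21:-→d22:-→d23:-→d24:H0→d25:-→d26:-→d27:H2 -> H2

== LOOKUPS ==
["H2","H2","H2","H0","H2"]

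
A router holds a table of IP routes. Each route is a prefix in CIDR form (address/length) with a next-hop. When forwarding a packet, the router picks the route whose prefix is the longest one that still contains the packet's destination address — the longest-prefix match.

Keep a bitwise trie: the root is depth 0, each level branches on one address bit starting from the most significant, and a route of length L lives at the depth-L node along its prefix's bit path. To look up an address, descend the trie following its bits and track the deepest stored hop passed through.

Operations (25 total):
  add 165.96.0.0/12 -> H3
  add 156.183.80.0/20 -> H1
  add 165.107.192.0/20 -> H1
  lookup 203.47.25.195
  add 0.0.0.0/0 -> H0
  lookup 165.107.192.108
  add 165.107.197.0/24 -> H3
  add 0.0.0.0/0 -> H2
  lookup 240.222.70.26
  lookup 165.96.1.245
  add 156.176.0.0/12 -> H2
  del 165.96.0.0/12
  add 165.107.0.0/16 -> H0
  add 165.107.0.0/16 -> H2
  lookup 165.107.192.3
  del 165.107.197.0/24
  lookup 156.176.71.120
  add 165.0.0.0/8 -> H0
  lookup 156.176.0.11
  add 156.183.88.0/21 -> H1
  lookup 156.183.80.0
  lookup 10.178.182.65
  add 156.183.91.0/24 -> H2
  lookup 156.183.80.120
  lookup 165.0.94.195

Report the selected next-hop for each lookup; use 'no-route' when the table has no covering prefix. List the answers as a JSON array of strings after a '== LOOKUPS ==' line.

Process each operation:
  + 165.96.0.0/12 (H3) depth=12
  + 156.183.80.0/20 (H1) depth=20
  + 165.107.192.0/20 (H1) depth=20
  Q 203.47.25.195: descend 1 ; hops seen [∅] ; pick no-route
  + 0.0.0.0/0 (H0) depth=0
  Q 165.107.192.108: descend 10100101011010111100 ; hops seen [H0,H3,H1] ; pick H1
  + 165.107.197.0/24 (H3) depth=24
  + 0.0.0.0/0 (H2) depth=0
  Q 240.222.70.26: descend 1 ; hops seen [H2] ; pick H2
  Q 165.96.1.245: descend 101001010110 ; hops seen [H2,H3] ; pick H3
  + 156.176.0.0/12 (H2) depth=12
  del 165.96.0.0/12 (clear depth 12)
  + 165.107.0.0/16 (H0) depth=16
  + 165.107.0.0/16 (H2) depth=16
  Q 165.107.192.3: descend 101001010110101111000 ; hops seen [H2,H2,H1] ; pick H1
  del 165.107.197.0/24 (clear depth 24)
  Q 156.176.71.120: descend 1001110010110 ; hops seen [H2,H2] ; pick H2
  + 165.0.0.0/8 (H0) depth=8
  Q 156.176.0.11: descend 1001110010110 ; hops seen [H2,H2] ; pick H2
  + 156.183.88.0/21 (H1) depth=21
  Q 156.183.80.0: descend 10011100101101110101 ; hops seen [H2,H2,H1] ; pick H1
  Q 10.178.182.65: descend ε ; hops seen [H2] ; pick H2
  + 156.183.91.0/24 (H2) depth=24
  Q 156.183.80.120: descend 10011100101101110101 ; hops seen [H2,H2,H1] ; pick H1
  Q 165.0.94.195: descend 101001010 ; hops seen [H2,H0] ; pick H0

== LOOKUPS ==
["no-route","H1","H2","H3","H1","H2","H2","H1","H2","H1","H0"]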